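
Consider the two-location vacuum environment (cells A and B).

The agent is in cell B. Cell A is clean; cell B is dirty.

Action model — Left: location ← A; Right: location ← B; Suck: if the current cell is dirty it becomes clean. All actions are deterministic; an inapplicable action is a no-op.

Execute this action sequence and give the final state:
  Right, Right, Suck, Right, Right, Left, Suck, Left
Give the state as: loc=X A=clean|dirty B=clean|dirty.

step 1/8 (Right): loc=B A=clean B=dirty
step 2/8 (Right): loc=B A=clean B=dirty
step 3/8 (Suck): loc=B A=clean B=clean
step 4/8 (Right): loc=B A=clean B=clean
step 5/8 (Right): loc=B A=clean B=clean
step 6/8 (Left): loc=A A=clean B=clean
step 7/8 (Suck): loc=A A=clean B=clean
step 8/8 (Left): loc=A A=clean B=clean

loc=A A=clean B=clean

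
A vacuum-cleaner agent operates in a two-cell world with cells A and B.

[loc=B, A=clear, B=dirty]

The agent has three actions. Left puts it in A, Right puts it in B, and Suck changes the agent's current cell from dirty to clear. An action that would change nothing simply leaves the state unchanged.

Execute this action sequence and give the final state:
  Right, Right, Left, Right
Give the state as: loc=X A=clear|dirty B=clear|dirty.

loc=B A=clear B=dirty

[1] after Right: loc=B A=clear B=dirty
[2] after Right: loc=B A=clear B=dirty
[3] after Left: loc=A A=clear B=dirty
[4] after Right: loc=B A=clear B=dirty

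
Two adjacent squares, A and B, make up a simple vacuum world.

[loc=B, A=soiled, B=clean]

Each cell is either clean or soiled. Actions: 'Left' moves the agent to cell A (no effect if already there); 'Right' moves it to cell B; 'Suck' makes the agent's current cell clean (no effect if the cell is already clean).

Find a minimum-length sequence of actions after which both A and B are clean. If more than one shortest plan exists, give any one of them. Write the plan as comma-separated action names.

Left, Suck

[1] after Left: (A; A:soiled, B:clean)
[2] after Suck: (A; A:clean, B:clean)
min 2: go A then Suck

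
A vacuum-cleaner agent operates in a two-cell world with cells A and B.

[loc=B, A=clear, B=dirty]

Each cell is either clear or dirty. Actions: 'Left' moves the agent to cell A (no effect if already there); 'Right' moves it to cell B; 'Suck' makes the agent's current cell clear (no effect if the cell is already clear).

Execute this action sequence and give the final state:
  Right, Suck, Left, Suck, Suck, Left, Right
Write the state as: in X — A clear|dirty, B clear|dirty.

in B — A clear, B clear

step 1/7 (Right): in B — A clear, B dirty
step 2/7 (Suck): in B — A clear, B clear
step 3/7 (Left): in A — A clear, B clear
step 4/7 (Suck): in A — A clear, B clear
step 5/7 (Suck): in A — A clear, B clear
step 6/7 (Left): in A — A clear, B clear
step 7/7 (Right): in B — A clear, B clear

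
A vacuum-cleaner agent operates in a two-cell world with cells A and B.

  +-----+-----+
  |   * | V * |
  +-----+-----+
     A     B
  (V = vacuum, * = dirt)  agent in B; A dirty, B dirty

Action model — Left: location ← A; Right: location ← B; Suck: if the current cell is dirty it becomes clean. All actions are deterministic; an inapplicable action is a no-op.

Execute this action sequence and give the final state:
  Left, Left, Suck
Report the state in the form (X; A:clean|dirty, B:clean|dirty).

t=1 Left ⇒ (A; A:dirty, B:dirty)
t=2 Left ⇒ (A; A:dirty, B:dirty)
t=3 Suck ⇒ (A; A:clean, B:dirty)

(A; A:clean, B:dirty)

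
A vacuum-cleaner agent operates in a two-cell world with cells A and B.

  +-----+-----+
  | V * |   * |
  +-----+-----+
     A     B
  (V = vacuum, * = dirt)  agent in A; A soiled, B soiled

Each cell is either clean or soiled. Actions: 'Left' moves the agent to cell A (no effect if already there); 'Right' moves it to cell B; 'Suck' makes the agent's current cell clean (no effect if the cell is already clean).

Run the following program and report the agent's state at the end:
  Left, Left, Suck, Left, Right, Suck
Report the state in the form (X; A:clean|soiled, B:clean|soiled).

(B; A:clean, B:clean)

step 1/6 (Left): (A; A:soiled, B:soiled)
step 2/6 (Left): (A; A:soiled, B:soiled)
step 3/6 (Suck): (A; A:clean, B:soiled)
step 4/6 (Left): (A; A:clean, B:soiled)
step 5/6 (Right): (B; A:clean, B:soiled)
step 6/6 (Suck): (B; A:clean, B:clean)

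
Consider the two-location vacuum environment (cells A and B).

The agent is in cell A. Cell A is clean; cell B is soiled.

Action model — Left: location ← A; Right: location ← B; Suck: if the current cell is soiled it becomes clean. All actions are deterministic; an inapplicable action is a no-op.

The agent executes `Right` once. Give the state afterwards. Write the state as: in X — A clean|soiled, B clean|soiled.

in B — A clean, B soiled

start: in A — A clean, B soiled
step 1/1 (Right): in B — A clean, B soiled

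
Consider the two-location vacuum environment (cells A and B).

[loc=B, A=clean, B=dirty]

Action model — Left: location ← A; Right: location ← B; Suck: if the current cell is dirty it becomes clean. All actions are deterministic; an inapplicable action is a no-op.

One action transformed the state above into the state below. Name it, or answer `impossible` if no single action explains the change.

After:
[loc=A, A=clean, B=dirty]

try  Left: loc=A A=clean B=dirty  ← match
try Right: loc=B A=clean B=dirty
try  Suck: loc=B A=clean B=clean

Left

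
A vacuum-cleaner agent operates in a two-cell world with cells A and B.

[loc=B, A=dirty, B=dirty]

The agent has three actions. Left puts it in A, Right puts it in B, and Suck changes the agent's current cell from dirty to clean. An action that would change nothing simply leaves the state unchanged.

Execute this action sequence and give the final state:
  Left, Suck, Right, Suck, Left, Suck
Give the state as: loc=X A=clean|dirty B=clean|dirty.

loc=A A=clean B=clean

1) do Left; now loc=A A=dirty B=dirty
2) do Suck; now loc=A A=clean B=dirty
3) do Right; now loc=B A=clean B=dirty
4) do Suck; now loc=B A=clean B=clean
5) do Left; now loc=A A=clean B=clean
6) do Suck; now loc=A A=clean B=clean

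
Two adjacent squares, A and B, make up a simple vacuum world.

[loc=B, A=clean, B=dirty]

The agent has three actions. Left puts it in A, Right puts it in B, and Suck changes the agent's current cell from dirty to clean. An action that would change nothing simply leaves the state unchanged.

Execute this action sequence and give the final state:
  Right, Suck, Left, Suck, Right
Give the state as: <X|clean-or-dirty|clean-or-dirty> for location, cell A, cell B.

<B|clean|clean>

1) do Right; now <B|clean|dirty>
2) do Suck; now <B|clean|clean>
3) do Left; now <A|clean|clean>
4) do Suck; now <A|clean|clean>
5) do Right; now <B|clean|clean>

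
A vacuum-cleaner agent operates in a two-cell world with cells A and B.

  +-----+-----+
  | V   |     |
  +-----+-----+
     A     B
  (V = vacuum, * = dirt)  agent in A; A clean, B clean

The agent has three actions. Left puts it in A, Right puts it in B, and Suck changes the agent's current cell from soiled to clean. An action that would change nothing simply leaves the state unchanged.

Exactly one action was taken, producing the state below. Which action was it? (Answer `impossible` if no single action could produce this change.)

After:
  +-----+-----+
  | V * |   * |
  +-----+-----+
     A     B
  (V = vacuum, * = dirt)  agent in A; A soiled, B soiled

try  Left: (A; A:clean, B:clean)
try Right: (B; A:clean, B:clean)
try  Suck: (A; A:clean, B:clean)
no single action produces the after-state

impossible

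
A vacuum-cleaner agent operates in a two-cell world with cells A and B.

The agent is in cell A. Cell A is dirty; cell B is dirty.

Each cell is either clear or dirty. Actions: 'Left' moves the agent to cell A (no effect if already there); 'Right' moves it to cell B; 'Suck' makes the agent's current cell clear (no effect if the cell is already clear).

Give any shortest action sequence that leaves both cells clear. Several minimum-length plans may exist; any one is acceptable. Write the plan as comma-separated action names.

Suck, Right, Suck

t=1 Suck ⇒ <A|clear|dirty>
t=2 Right ⇒ <B|clear|dirty>
t=3 Suck ⇒ <B|clear|clear>
min 3: Suck A + move + Suck B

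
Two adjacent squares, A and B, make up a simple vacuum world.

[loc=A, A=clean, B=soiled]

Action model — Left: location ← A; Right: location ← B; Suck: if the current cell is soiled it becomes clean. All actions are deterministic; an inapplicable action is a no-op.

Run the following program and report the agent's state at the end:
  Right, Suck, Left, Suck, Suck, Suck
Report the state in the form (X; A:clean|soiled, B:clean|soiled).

(A; A:clean, B:clean)

t=1 Right ⇒ (B; A:clean, B:soiled)
t=2 Suck ⇒ (B; A:clean, B:clean)
t=3 Left ⇒ (A; A:clean, B:clean)
t=4 Suck ⇒ (A; A:clean, B:clean)
t=5 Suck ⇒ (A; A:clean, B:clean)
t=6 Suck ⇒ (A; A:clean, B:clean)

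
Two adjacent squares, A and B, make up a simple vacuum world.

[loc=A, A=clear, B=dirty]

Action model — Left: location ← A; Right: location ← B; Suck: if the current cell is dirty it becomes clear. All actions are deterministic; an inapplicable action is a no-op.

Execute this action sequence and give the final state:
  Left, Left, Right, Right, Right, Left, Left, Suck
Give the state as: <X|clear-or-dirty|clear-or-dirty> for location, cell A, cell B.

<A|clear|dirty>

step 1/8 (Left): <A|clear|dirty>
step 2/8 (Left): <A|clear|dirty>
step 3/8 (Right): <B|clear|dirty>
step 4/8 (Right): <B|clear|dirty>
step 5/8 (Right): <B|clear|dirty>
step 6/8 (Left): <A|clear|dirty>
step 7/8 (Left): <A|clear|dirty>
step 8/8 (Suck): <A|clear|dirty>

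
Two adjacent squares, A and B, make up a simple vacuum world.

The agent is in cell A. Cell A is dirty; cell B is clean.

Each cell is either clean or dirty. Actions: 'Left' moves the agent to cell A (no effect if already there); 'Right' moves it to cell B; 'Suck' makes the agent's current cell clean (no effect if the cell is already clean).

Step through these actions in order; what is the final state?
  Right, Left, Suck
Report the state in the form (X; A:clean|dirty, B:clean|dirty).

t=1 Right ⇒ (B; A:dirty, B:clean)
t=2 Left ⇒ (A; A:dirty, B:clean)
t=3 Suck ⇒ (A; A:clean, B:clean)

(A; A:clean, B:clean)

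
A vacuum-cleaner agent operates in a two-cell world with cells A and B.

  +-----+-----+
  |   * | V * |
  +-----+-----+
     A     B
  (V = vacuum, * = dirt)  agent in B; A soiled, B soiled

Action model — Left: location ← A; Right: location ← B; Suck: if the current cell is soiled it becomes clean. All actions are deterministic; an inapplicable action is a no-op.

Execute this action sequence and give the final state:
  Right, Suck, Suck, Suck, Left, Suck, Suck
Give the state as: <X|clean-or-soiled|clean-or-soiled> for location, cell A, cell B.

<A|clean|clean>

1. Right → <B|soiled|soiled>
2. Suck → <B|soiled|clean>
3. Suck → <B|soiled|clean>
4. Suck → <B|soiled|clean>
5. Left → <A|soiled|clean>
6. Suck → <A|clean|clean>
7. Suck → <A|clean|clean>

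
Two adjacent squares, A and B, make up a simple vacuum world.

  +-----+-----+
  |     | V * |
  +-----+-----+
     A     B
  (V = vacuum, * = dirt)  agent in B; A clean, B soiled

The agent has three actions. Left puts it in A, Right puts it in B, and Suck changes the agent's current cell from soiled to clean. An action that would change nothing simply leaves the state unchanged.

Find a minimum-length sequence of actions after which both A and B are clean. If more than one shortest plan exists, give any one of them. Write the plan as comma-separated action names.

Suck

1. Suck → <B|clean|clean>
min 1: B is soiled, one Suck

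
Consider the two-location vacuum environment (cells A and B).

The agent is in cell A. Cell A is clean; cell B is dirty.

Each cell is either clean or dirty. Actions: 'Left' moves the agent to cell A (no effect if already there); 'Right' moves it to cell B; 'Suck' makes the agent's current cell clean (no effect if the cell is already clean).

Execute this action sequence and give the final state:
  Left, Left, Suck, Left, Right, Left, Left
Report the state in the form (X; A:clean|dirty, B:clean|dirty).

Left (#1): (A; A:clean, B:dirty)
Left (#2): (A; A:clean, B:dirty)
Suck (#3): (A; A:clean, B:dirty)
Left (#4): (A; A:clean, B:dirty)
Right (#5): (B; A:clean, B:dirty)
Left (#6): (A; A:clean, B:dirty)
Left (#7): (A; A:clean, B:dirty)

(A; A:clean, B:dirty)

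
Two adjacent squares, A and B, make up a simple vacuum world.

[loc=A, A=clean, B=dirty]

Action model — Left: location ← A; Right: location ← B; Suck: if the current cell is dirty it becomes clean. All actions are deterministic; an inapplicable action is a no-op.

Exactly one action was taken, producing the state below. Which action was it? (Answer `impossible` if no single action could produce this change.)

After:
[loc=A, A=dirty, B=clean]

try  Left: <A|clean|dirty>
try Right: <B|clean|dirty>
try  Suck: <A|clean|dirty>
no single action produces the after-state

impossible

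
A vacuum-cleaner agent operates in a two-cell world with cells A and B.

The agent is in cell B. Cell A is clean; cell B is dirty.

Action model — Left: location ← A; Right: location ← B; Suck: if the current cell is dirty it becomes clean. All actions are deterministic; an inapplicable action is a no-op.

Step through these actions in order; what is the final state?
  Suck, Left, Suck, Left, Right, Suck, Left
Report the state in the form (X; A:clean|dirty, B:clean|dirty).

step 1/7 (Suck): (B; A:clean, B:clean)
step 2/7 (Left): (A; A:clean, B:clean)
step 3/7 (Suck): (A; A:clean, B:clean)
step 4/7 (Left): (A; A:clean, B:clean)
step 5/7 (Right): (B; A:clean, B:clean)
step 6/7 (Suck): (B; A:clean, B:clean)
step 7/7 (Left): (A; A:clean, B:clean)

(A; A:clean, B:clean)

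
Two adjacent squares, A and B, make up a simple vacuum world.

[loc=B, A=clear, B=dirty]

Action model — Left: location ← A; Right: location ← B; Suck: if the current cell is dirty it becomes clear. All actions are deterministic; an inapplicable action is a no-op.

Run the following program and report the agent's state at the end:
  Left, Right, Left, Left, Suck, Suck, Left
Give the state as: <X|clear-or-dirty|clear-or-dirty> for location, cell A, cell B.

1. Left → <A|clear|dirty>
2. Right → <B|clear|dirty>
3. Left → <A|clear|dirty>
4. Left → <A|clear|dirty>
5. Suck → <A|clear|dirty>
6. Suck → <A|clear|dirty>
7. Left → <A|clear|dirty>

<A|clear|dirty>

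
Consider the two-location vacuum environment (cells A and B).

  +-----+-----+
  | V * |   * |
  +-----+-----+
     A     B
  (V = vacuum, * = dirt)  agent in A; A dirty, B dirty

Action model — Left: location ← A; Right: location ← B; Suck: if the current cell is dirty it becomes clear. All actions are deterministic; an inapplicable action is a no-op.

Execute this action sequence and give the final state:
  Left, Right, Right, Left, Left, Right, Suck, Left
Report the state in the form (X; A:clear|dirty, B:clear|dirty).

(A; A:dirty, B:clear)

t=1 Left ⇒ (A; A:dirty, B:dirty)
t=2 Right ⇒ (B; A:dirty, B:dirty)
t=3 Right ⇒ (B; A:dirty, B:dirty)
t=4 Left ⇒ (A; A:dirty, B:dirty)
t=5 Left ⇒ (A; A:dirty, B:dirty)
t=6 Right ⇒ (B; A:dirty, B:dirty)
t=7 Suck ⇒ (B; A:dirty, B:clear)
t=8 Left ⇒ (A; A:dirty, B:clear)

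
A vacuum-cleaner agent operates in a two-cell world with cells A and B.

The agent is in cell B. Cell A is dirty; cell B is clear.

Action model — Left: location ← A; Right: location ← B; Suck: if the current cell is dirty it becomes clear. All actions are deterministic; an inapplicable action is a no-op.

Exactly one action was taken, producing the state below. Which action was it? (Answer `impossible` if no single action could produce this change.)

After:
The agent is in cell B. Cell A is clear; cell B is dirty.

impossible

try  Left: in A — A dirty, B clear
try Right: in B — A dirty, B clear
try  Suck: in B — A dirty, B clear
no single action produces the after-state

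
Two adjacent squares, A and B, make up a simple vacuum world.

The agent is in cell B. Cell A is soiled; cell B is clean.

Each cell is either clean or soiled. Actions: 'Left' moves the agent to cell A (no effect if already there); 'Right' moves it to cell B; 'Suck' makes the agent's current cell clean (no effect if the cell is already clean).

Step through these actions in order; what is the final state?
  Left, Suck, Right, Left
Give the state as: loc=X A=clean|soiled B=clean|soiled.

loc=A A=clean B=clean

[1] after Left: loc=A A=soiled B=clean
[2] after Suck: loc=A A=clean B=clean
[3] after Right: loc=B A=clean B=clean
[4] after Left: loc=A A=clean B=clean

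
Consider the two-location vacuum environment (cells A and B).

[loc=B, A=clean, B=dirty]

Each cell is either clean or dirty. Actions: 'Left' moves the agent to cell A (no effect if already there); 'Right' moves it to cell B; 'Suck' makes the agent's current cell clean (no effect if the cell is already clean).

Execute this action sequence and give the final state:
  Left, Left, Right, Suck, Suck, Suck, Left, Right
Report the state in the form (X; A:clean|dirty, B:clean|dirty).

[1] after Left: (A; A:clean, B:dirty)
[2] after Left: (A; A:clean, B:dirty)
[3] after Right: (B; A:clean, B:dirty)
[4] after Suck: (B; A:clean, B:clean)
[5] after Suck: (B; A:clean, B:clean)
[6] after Suck: (B; A:clean, B:clean)
[7] after Left: (A; A:clean, B:clean)
[8] after Right: (B; A:clean, B:clean)

(B; A:clean, B:clean)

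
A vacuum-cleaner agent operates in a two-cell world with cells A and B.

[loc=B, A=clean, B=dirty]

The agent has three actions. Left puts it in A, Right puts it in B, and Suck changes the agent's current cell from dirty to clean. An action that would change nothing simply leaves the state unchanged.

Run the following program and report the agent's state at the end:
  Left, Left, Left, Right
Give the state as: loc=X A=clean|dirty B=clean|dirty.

loc=B A=clean B=dirty

Left (#1): loc=A A=clean B=dirty
Left (#2): loc=A A=clean B=dirty
Left (#3): loc=A A=clean B=dirty
Right (#4): loc=B A=clean B=dirty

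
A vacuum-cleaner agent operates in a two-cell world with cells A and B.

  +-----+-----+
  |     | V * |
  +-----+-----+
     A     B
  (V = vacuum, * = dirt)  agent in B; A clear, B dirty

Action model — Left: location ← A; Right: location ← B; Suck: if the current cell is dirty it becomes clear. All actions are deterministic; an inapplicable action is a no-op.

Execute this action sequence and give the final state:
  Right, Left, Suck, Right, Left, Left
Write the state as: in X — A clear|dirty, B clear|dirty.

t=1 Right ⇒ in B — A clear, B dirty
t=2 Left ⇒ in A — A clear, B dirty
t=3 Suck ⇒ in A — A clear, B dirty
t=4 Right ⇒ in B — A clear, B dirty
t=5 Left ⇒ in A — A clear, B dirty
t=6 Left ⇒ in A — A clear, B dirty

in A — A clear, B dirty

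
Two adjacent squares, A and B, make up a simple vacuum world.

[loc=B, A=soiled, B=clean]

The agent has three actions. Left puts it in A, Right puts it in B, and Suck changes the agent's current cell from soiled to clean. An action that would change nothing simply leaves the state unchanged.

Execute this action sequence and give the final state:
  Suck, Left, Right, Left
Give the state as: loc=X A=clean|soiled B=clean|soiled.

loc=A A=soiled B=clean

Suck (#1): loc=B A=soiled B=clean
Left (#2): loc=A A=soiled B=clean
Right (#3): loc=B A=soiled B=clean
Left (#4): loc=A A=soiled B=clean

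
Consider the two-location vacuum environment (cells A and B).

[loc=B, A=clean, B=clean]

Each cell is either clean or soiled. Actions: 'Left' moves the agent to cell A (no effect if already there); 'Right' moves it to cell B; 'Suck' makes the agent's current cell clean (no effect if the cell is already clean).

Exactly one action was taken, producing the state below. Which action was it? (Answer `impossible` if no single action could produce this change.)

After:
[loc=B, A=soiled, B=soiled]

impossible

try  Left: in A — A clean, B clean
try Right: in B — A clean, B clean
try  Suck: in B — A clean, B clean
no single action produces the after-state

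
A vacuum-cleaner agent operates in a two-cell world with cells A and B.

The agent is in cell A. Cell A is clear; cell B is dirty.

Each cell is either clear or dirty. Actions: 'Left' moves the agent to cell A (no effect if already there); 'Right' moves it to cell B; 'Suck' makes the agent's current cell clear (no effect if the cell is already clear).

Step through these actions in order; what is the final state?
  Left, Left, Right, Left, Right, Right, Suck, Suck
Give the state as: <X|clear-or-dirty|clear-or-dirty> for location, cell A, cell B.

<B|clear|clear>

step 1/8 (Left): <A|clear|dirty>
step 2/8 (Left): <A|clear|dirty>
step 3/8 (Right): <B|clear|dirty>
step 4/8 (Left): <A|clear|dirty>
step 5/8 (Right): <B|clear|dirty>
step 6/8 (Right): <B|clear|dirty>
step 7/8 (Suck): <B|clear|clear>
step 8/8 (Suck): <B|clear|clear>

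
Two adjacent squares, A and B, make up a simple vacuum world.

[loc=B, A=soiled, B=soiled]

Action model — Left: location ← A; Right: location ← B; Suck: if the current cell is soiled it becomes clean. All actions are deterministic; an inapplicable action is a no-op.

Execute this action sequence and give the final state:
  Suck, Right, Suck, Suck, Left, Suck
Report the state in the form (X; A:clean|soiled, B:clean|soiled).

Suck (#1): (B; A:soiled, B:clean)
Right (#2): (B; A:soiled, B:clean)
Suck (#3): (B; A:soiled, B:clean)
Suck (#4): (B; A:soiled, B:clean)
Left (#5): (A; A:soiled, B:clean)
Suck (#6): (A; A:clean, B:clean)

(A; A:clean, B:clean)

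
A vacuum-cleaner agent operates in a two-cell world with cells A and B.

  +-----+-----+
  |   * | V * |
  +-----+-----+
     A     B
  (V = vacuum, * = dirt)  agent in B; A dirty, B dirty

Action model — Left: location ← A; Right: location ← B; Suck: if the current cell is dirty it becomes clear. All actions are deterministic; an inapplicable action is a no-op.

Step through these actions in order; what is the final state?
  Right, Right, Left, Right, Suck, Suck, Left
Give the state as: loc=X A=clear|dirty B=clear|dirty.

loc=A A=dirty B=clear

1) do Right; now loc=B A=dirty B=dirty
2) do Right; now loc=B A=dirty B=dirty
3) do Left; now loc=A A=dirty B=dirty
4) do Right; now loc=B A=dirty B=dirty
5) do Suck; now loc=B A=dirty B=clear
6) do Suck; now loc=B A=dirty B=clear
7) do Left; now loc=A A=dirty B=clear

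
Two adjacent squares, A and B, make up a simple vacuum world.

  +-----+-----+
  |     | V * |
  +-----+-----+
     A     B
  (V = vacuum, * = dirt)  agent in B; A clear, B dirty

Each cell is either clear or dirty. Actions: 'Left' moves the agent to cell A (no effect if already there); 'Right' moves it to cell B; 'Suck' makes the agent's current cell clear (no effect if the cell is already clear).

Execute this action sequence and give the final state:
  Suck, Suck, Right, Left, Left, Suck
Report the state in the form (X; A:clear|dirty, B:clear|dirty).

t=1 Suck ⇒ (B; A:clear, B:clear)
t=2 Suck ⇒ (B; A:clear, B:clear)
t=3 Right ⇒ (B; A:clear, B:clear)
t=4 Left ⇒ (A; A:clear, B:clear)
t=5 Left ⇒ (A; A:clear, B:clear)
t=6 Suck ⇒ (A; A:clear, B:clear)

(A; A:clear, B:clear)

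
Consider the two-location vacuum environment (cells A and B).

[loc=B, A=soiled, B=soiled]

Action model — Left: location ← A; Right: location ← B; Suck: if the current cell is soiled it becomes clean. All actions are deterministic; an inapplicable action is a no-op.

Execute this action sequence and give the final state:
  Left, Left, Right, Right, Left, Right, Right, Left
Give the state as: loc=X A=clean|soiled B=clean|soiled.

loc=A A=soiled B=soiled

Left (#1): loc=A A=soiled B=soiled
Left (#2): loc=A A=soiled B=soiled
Right (#3): loc=B A=soiled B=soiled
Right (#4): loc=B A=soiled B=soiled
Left (#5): loc=A A=soiled B=soiled
Right (#6): loc=B A=soiled B=soiled
Right (#7): loc=B A=soiled B=soiled
Left (#8): loc=A A=soiled B=soiled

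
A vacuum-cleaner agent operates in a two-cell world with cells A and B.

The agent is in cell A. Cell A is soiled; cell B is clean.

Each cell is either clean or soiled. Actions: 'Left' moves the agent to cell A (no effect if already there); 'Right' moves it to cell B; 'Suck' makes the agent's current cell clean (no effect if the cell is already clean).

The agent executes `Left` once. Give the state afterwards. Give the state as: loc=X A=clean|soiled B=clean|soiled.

loc=A A=soiled B=clean

start: loc=A A=soiled B=clean
Left (#1): loc=A A=soiled B=clean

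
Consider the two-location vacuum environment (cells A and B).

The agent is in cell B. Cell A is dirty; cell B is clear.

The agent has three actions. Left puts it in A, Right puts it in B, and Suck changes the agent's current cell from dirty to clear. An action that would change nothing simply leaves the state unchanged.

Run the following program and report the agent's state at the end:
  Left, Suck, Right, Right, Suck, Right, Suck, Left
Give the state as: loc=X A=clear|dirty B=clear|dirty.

1) do Left; now loc=A A=dirty B=clear
2) do Suck; now loc=A A=clear B=clear
3) do Right; now loc=B A=clear B=clear
4) do Right; now loc=B A=clear B=clear
5) do Suck; now loc=B A=clear B=clear
6) do Right; now loc=B A=clear B=clear
7) do Suck; now loc=B A=clear B=clear
8) do Left; now loc=A A=clear B=clear

loc=A A=clear B=clear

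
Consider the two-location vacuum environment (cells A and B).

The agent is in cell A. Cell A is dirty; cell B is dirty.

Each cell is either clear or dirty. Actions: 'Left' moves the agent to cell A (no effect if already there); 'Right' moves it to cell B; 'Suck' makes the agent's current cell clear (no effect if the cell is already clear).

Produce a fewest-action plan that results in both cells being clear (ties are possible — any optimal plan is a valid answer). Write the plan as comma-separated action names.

Suck, Right, Suck

[1] after Suck: <A|clear|dirty>
[2] after Right: <B|clear|dirty>
[3] after Suck: <B|clear|clear>
min 3: Suck A + move + Suck B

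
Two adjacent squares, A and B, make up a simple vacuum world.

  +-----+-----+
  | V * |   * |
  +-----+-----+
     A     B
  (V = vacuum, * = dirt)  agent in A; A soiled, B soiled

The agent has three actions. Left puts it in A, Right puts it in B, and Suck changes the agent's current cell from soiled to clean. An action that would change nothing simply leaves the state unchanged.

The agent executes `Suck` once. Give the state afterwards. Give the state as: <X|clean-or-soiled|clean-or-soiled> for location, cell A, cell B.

<A|clean|soiled>

start: <A|soiled|soiled>
[1] after Suck: <A|clean|soiled>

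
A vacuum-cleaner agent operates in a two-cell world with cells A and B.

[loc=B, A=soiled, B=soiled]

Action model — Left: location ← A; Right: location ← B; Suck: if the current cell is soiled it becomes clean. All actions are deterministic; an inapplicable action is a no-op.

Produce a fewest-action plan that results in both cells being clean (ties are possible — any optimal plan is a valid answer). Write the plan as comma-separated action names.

Suck, Left, Suck

t=1 Suck ⇒ in B — A soiled, B clean
t=2 Left ⇒ in A — A soiled, B clean
t=3 Suck ⇒ in A — A clean, B clean
min 3: Suck B + move + Suck A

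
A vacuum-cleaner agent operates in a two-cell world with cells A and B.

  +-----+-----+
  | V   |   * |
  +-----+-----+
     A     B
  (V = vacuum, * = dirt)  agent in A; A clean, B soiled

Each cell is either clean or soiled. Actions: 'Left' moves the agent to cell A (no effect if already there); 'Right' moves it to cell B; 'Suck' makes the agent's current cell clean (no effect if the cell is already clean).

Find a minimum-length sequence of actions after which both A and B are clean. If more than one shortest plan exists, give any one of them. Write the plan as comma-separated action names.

Right (#1): (B; A:clean, B:soiled)
Suck (#2): (B; A:clean, B:clean)
min 2: go B then Suck

Right, Suck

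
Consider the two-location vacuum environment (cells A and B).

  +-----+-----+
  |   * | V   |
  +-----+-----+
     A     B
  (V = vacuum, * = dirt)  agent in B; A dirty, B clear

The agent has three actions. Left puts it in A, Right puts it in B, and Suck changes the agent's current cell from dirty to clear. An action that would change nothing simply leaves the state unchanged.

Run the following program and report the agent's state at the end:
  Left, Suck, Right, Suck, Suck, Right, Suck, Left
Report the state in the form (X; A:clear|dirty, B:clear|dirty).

(A; A:clear, B:clear)

step 1/8 (Left): (A; A:dirty, B:clear)
step 2/8 (Suck): (A; A:clear, B:clear)
step 3/8 (Right): (B; A:clear, B:clear)
step 4/8 (Suck): (B; A:clear, B:clear)
step 5/8 (Suck): (B; A:clear, B:clear)
step 6/8 (Right): (B; A:clear, B:clear)
step 7/8 (Suck): (B; A:clear, B:clear)
step 8/8 (Left): (A; A:clear, B:clear)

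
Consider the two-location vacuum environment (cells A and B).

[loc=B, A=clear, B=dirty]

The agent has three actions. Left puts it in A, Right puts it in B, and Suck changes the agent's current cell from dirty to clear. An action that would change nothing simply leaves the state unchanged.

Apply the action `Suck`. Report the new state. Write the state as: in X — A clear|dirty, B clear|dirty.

in B — A clear, B clear

start: in B — A clear, B dirty
[1] after Suck: in B — A clear, B clear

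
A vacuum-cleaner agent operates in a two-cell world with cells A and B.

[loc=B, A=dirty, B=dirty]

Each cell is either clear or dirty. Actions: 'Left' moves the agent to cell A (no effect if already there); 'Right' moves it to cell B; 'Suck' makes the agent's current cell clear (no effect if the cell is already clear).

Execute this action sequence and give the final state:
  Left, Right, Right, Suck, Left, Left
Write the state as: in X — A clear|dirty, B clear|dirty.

1. Left → in A — A dirty, B dirty
2. Right → in B — A dirty, B dirty
3. Right → in B — A dirty, B dirty
4. Suck → in B — A dirty, B clear
5. Left → in A — A dirty, B clear
6. Left → in A — A dirty, B clear

in A — A dirty, B clear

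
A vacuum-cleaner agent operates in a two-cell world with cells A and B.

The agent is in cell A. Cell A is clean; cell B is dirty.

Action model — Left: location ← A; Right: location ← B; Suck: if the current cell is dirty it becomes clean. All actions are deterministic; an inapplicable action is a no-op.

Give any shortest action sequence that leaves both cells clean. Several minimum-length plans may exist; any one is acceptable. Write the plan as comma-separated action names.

[1] after Right: loc=B A=clean B=dirty
[2] after Suck: loc=B A=clean B=clean
min 2: go B then Suck

Right, Suck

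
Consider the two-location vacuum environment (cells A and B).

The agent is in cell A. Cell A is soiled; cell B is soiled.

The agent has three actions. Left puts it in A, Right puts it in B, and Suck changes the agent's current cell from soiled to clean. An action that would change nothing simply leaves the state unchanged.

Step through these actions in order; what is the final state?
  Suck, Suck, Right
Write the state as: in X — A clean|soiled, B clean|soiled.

1. Suck → in A — A clean, B soiled
2. Suck → in A — A clean, B soiled
3. Right → in B — A clean, B soiled

in B — A clean, B soiled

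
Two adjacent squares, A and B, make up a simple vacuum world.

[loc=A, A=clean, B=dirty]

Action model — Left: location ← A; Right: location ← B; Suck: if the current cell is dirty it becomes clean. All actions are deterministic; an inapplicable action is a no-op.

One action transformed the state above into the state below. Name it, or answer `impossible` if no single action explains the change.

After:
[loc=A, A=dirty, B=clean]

try  Left: <A|clean|dirty>
try Right: <B|clean|dirty>
try  Suck: <A|clean|dirty>
no single action produces the after-state

impossible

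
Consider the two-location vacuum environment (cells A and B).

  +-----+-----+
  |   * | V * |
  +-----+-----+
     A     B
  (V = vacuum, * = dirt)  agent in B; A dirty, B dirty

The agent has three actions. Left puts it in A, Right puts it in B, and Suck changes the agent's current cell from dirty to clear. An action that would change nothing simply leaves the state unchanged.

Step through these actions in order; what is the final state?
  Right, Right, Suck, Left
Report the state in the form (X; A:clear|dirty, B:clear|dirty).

(A; A:dirty, B:clear)

[1] after Right: (B; A:dirty, B:dirty)
[2] after Right: (B; A:dirty, B:dirty)
[3] after Suck: (B; A:dirty, B:clear)
[4] after Left: (A; A:dirty, B:clear)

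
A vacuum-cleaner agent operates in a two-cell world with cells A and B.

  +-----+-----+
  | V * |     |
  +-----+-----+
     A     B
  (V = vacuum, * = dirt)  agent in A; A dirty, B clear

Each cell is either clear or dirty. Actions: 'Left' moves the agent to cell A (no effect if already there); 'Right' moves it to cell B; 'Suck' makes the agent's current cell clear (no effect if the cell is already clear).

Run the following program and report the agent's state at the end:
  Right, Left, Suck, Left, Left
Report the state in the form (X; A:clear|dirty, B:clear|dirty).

(A; A:clear, B:clear)

1) do Right; now (B; A:dirty, B:clear)
2) do Left; now (A; A:dirty, B:clear)
3) do Suck; now (A; A:clear, B:clear)
4) do Left; now (A; A:clear, B:clear)
5) do Left; now (A; A:clear, B:clear)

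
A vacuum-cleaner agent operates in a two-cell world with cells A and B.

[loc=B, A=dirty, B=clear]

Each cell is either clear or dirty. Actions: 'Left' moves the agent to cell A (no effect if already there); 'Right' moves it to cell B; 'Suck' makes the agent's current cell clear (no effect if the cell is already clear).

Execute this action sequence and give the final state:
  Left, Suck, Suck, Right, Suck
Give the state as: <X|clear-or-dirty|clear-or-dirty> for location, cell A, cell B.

[1] after Left: <A|dirty|clear>
[2] after Suck: <A|clear|clear>
[3] after Suck: <A|clear|clear>
[4] after Right: <B|clear|clear>
[5] after Suck: <B|clear|clear>

<B|clear|clear>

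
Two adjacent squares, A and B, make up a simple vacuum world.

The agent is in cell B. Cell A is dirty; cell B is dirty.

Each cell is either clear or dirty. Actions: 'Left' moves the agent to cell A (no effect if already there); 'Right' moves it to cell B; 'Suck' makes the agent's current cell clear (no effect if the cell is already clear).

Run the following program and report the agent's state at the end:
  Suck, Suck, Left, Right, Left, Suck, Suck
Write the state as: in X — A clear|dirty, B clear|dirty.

in A — A clear, B clear

1. Suck → in B — A dirty, B clear
2. Suck → in B — A dirty, B clear
3. Left → in A — A dirty, B clear
4. Right → in B — A dirty, B clear
5. Left → in A — A dirty, B clear
6. Suck → in A — A clear, B clear
7. Suck → in A — A clear, B clear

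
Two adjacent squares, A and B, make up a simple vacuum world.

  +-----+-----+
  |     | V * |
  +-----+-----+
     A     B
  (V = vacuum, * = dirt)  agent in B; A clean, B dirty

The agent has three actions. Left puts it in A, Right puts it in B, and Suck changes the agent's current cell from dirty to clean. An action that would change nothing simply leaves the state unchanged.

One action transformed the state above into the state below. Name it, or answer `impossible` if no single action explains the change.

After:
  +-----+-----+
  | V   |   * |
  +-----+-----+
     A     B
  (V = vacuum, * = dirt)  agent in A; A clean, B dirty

try  Left: (A; A:clean, B:dirty)  ← match
try Right: (B; A:clean, B:dirty)
try  Suck: (B; A:clean, B:clean)

Left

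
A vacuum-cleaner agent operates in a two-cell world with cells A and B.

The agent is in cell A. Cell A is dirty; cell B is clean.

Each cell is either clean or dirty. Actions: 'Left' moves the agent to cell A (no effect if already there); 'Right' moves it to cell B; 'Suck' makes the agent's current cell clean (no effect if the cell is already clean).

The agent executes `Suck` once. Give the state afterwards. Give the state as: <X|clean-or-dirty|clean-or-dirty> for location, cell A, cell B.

start: <A|dirty|clean>
t=1 Suck ⇒ <A|clean|clean>

<A|clean|clean>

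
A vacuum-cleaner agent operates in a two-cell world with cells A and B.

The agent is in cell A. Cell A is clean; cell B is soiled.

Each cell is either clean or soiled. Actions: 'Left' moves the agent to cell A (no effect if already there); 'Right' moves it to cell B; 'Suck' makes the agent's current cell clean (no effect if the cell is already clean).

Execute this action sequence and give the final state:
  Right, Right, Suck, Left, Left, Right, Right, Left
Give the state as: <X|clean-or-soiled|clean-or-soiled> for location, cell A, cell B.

<A|clean|clean>

1. Right → <B|clean|soiled>
2. Right → <B|clean|soiled>
3. Suck → <B|clean|clean>
4. Left → <A|clean|clean>
5. Left → <A|clean|clean>
6. Right → <B|clean|clean>
7. Right → <B|clean|clean>
8. Left → <A|clean|clean>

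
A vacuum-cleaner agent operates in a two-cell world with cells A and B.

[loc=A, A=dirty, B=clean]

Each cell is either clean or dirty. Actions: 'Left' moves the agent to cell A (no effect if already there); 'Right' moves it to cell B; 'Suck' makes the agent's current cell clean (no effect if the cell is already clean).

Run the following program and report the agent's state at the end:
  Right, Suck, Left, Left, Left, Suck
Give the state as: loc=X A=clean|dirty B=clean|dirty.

loc=A A=clean B=clean

Right (#1): loc=B A=dirty B=clean
Suck (#2): loc=B A=dirty B=clean
Left (#3): loc=A A=dirty B=clean
Left (#4): loc=A A=dirty B=clean
Left (#5): loc=A A=dirty B=clean
Suck (#6): loc=A A=clean B=clean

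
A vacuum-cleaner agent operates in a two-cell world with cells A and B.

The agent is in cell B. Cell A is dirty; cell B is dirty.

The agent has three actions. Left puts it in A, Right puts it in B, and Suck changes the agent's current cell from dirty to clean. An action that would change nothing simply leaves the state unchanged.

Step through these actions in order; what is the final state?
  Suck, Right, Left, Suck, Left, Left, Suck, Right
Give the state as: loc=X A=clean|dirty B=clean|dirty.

step 1/8 (Suck): loc=B A=dirty B=clean
step 2/8 (Right): loc=B A=dirty B=clean
step 3/8 (Left): loc=A A=dirty B=clean
step 4/8 (Suck): loc=A A=clean B=clean
step 5/8 (Left): loc=A A=clean B=clean
step 6/8 (Left): loc=A A=clean B=clean
step 7/8 (Suck): loc=A A=clean B=clean
step 8/8 (Right): loc=B A=clean B=clean

loc=B A=clean B=clean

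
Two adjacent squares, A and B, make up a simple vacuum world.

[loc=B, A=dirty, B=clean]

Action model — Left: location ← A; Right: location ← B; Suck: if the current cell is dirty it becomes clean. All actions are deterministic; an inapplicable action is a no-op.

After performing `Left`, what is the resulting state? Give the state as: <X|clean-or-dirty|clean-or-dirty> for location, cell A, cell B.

<A|dirty|clean>

start: <B|dirty|clean>
[1] after Left: <A|dirty|clean>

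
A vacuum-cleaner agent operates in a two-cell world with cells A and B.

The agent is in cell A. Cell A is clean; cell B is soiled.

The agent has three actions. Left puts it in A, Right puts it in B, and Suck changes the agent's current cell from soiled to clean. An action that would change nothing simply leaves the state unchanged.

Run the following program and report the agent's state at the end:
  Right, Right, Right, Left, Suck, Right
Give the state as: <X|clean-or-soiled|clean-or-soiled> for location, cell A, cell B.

Right (#1): <B|clean|soiled>
Right (#2): <B|clean|soiled>
Right (#3): <B|clean|soiled>
Left (#4): <A|clean|soiled>
Suck (#5): <A|clean|soiled>
Right (#6): <B|clean|soiled>

<B|clean|soiled>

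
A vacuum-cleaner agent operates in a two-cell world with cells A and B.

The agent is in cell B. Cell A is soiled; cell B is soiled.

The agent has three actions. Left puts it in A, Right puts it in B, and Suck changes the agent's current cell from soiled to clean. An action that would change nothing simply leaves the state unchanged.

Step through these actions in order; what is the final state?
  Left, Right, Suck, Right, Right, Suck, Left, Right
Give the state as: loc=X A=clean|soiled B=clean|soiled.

loc=B A=soiled B=clean

step 1/8 (Left): loc=A A=soiled B=soiled
step 2/8 (Right): loc=B A=soiled B=soiled
step 3/8 (Suck): loc=B A=soiled B=clean
step 4/8 (Right): loc=B A=soiled B=clean
step 5/8 (Right): loc=B A=soiled B=clean
step 6/8 (Suck): loc=B A=soiled B=clean
step 7/8 (Left): loc=A A=soiled B=clean
step 8/8 (Right): loc=B A=soiled B=clean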